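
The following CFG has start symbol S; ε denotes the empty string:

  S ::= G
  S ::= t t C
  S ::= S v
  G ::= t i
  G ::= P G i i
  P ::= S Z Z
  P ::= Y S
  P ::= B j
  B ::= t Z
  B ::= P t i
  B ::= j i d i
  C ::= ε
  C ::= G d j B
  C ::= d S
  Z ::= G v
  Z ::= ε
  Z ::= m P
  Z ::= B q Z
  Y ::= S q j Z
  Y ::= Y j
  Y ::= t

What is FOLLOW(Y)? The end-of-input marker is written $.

In P ::= Y S: add FIRST(S) = { j, t }.
In Y ::= Y j: add FIRST(j) = { j }.
Union: FOLLOW(Y) = { j, t }.

{ j, t }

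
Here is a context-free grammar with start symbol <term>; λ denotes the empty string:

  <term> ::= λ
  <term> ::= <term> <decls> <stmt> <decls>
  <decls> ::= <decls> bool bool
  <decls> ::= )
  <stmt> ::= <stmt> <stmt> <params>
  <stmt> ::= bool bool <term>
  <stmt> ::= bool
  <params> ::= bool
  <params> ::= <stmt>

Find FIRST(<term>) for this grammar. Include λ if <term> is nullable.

<term> ::= λ contributes λ.
From <term> ::= <term> <decls> <stmt> <decls>: <term> nullable, take FIRST(<term>) ∪ FIRST(<decls>) = { ) }.
Union: FIRST(<term>) = { ), λ }.

{ ), λ }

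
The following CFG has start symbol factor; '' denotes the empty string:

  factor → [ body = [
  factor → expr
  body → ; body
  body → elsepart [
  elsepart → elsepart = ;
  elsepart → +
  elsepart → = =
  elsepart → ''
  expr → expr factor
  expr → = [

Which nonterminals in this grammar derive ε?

Directly nullable (have an ''-production): elsepart.
No other nonterminal has a production whose RHS symbols are all nullable.

{ elsepart }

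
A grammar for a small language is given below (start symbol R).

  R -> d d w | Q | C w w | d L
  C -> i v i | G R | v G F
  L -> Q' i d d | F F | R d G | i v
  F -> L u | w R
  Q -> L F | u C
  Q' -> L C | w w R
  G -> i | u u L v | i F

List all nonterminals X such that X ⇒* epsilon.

No nonterminal has an empty production or an RHS whose symbols are all nullable.

{ } (none)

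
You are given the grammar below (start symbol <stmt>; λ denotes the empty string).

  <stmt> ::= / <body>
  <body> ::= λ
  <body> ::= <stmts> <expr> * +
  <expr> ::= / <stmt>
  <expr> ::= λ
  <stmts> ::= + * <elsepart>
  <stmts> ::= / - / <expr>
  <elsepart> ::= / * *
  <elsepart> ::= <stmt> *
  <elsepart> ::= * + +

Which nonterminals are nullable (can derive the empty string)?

{ <body>, <expr> }

Directly nullable (have an λ-production): <body>, <expr>.
No other nonterminal has a production whose RHS symbols are all nullable.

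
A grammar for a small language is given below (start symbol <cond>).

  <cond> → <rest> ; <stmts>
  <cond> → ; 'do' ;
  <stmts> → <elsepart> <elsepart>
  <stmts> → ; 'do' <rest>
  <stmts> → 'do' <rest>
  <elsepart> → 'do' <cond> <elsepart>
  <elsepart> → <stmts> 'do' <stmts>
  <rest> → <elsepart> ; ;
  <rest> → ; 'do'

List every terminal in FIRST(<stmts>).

{ 'do', ; }

From <stmts> → <elsepart> <elsepart>: add FIRST(<elsepart>) = { 'do', ; }.
<stmts> → ; 'do' <rest> contributes {;}.
<stmts> → 'do' <rest> contributes {'do'}.
Union: FIRST(<stmts>) = { 'do', ; }.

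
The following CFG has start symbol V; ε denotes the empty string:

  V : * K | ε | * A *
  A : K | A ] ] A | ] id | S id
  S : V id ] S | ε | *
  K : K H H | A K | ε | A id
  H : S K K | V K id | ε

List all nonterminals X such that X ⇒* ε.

{ A, H, K, S, V }

Directly nullable (have an ε-production): V, S, K, H.
A : K with every symbol nullable, so A is nullable.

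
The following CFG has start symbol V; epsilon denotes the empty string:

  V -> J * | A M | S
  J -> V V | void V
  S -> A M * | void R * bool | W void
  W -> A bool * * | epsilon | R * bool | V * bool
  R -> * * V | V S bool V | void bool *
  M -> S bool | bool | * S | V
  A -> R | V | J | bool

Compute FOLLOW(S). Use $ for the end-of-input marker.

{ $, *, bool, void }

In V -> S: S is at the end, add FOLLOW(V) = { $, *, bool, void }.
In R -> V S bool V: add FIRST(bool V) = { bool }.
In M -> S bool: add FIRST(bool) = { bool }.
In M -> * S: S is at the end, add FOLLOW(M) = { $, *, bool, void }.
Union: FOLLOW(S) = { $, *, bool, void }.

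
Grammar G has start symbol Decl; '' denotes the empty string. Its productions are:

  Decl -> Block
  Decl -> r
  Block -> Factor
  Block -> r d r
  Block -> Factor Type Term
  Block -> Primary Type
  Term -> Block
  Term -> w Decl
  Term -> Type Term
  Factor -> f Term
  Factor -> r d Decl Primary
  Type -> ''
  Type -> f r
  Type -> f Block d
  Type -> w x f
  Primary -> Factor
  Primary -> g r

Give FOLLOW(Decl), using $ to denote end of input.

{ $, d, f, g, r, w }

Decl is the start symbol, so $ ∈ FOLLOW(Decl).
In Term -> w Decl: Decl is at the end, add FOLLOW(Term) = { $, d, f, g, r, w }.
In Factor -> r d Decl Primary: add FIRST(Primary) = { f, g, r }.
Union: FOLLOW(Decl) = { $, d, f, g, r, w }.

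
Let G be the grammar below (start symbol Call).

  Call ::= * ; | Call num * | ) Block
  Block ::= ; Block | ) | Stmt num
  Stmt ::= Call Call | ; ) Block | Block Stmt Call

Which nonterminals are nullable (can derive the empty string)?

No nonterminal has an empty production or an RHS whose symbols are all nullable.

{ } (none)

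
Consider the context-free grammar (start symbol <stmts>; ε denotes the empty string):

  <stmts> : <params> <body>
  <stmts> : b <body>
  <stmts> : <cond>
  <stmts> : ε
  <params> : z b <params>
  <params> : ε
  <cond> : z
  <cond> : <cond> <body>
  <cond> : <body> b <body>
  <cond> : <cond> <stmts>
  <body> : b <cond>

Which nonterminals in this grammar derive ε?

Directly nullable (have an ε-production): <stmts>, <params>.
No other nonterminal has a production whose RHS symbols are all nullable.

{ <params>, <stmts> }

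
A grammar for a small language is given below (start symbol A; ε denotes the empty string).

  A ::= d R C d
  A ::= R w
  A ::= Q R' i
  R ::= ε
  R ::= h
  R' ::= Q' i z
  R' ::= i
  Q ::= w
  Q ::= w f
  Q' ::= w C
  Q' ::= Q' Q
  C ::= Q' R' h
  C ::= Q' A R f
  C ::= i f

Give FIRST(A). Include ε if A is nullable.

{ d, h, w }

A ::= d R C d contributes {d}.
From A ::= R w: R nullable, take FIRST(R) ∪ {w} = { h, w }.
From A ::= Q R' i: add FIRST(Q) = { w }.
Union: FIRST(A) = { d, h, w }.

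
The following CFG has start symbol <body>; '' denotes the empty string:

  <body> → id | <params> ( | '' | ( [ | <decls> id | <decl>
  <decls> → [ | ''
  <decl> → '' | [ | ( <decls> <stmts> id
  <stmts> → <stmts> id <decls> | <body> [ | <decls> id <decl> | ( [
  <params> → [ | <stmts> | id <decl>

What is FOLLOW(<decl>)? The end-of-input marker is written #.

{ #, (, [, id }

In <body> → <decl>: <decl> is at the end, add FOLLOW(<body>) = { #, [ }.
In <stmts> → <decls> id <decl>: <decl> is at the end, add FOLLOW(<stmts>) = { (, id }.
In <params> → id <decl>: <decl> is at the end, add FOLLOW(<params>) = { ( }.
Union: FOLLOW(<decl>) = { #, (, [, id }.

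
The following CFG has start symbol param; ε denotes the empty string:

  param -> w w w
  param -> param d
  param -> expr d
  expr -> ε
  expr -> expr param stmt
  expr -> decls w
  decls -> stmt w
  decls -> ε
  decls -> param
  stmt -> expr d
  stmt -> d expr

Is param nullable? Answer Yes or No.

No

Nullable nonterminals: decls, expr.
No production of param has an RHS whose symbols are all nullable, so param is not nullable.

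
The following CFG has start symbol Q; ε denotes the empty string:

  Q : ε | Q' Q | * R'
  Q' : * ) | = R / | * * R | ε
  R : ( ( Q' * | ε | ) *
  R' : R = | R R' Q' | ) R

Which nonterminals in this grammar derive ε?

{ Q, Q', R }

Directly nullable (have an ε-production): Q, Q', R.
No other nonterminal has a production whose RHS symbols are all nullable.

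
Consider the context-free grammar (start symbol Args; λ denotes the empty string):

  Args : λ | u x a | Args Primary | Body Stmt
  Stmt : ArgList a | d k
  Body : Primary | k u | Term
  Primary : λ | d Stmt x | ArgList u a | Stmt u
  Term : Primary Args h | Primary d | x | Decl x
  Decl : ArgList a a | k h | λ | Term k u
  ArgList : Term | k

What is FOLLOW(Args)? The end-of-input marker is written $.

Args is the start symbol, so $ ∈ FOLLOW(Args).
In Args : Args Primary: add FIRST(Primary)\{λ} = { d, h, k, u, x }.
  Since Primary is nullable, also add FOLLOW(Args) = { $, d, h, k, u, x }.
In Term : Primary Args h: add FIRST(h) = { h }.
Union: FOLLOW(Args) = { $, d, h, k, u, x }.

{ $, d, h, k, u, x }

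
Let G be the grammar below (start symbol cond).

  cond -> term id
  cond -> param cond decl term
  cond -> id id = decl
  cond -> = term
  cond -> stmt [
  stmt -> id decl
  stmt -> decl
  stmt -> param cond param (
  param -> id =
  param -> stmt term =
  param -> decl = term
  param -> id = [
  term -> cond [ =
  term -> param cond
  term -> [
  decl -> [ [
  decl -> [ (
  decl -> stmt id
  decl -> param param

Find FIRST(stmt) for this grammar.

stmt -> id decl contributes {id}.
From stmt -> decl: add FIRST(decl) = { [, id }.
From stmt -> param cond param (: add FIRST(param) = { [, id }.
Union: FIRST(stmt) = { [, id }.

{ [, id }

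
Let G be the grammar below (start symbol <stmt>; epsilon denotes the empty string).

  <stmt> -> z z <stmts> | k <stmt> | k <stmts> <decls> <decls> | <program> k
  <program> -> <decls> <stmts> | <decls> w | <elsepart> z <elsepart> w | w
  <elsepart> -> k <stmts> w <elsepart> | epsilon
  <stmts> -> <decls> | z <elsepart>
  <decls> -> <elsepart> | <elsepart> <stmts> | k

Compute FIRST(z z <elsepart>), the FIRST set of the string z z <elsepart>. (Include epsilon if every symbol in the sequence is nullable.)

{ z }

z is a terminal; add {z} and stop.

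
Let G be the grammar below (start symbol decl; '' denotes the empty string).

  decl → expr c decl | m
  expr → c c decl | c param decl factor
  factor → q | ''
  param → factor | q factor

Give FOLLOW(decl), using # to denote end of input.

decl is the start symbol, so # ∈ FOLLOW(decl).
In decl → expr c decl: decl is at the end, add FOLLOW(decl) = { #, c, q }.
In expr → c c decl: decl is at the end, add FOLLOW(expr) = { c }.
In expr → c param decl factor: add FIRST(factor)\{''} = { q }.
  Since factor is nullable, also add FOLLOW(expr) = { c }.
Union: FOLLOW(decl) = { #, c, q }.

{ #, c, q }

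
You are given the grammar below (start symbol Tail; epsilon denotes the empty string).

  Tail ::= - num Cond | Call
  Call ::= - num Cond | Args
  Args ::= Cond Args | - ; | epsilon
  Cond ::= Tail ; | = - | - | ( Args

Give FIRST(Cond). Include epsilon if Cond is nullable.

From Cond ::= Tail ;: Tail nullable, take FIRST(Tail) ∪ {;} = { (, -, ;, = }.
Cond ::= = - contributes {=}.
Cond ::= - contributes {-}.
Cond ::= ( Args contributes {(}.
Union: FIRST(Cond) = { (, -, ;, = }.

{ (, -, ;, = }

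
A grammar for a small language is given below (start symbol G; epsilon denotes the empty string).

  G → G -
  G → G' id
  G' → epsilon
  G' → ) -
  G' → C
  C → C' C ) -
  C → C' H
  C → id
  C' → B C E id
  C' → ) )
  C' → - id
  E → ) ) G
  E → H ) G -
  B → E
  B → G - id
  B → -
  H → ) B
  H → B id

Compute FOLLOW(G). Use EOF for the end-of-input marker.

G is the start symbol, so EOF ∈ FOLLOW(G).
In G → G -: add FIRST(-) = { - }.
In E → ) ) G: G is at the end, add FOLLOW(E) = { ), -, id }.
In E → H ) G -: add FIRST(-) = { - }.
In B → G - id: add FIRST(- id) = { - }.
Union: FOLLOW(G) = { EOF, ), -, id }.

{ EOF, ), -, id }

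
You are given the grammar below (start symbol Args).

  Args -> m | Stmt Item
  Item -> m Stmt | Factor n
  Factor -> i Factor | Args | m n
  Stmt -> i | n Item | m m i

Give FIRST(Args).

Args -> m contributes {m}.
From Args -> Stmt Item: add FIRST(Stmt) = { i, m, n }.
Union: FIRST(Args) = { i, m, n }.

{ i, m, n }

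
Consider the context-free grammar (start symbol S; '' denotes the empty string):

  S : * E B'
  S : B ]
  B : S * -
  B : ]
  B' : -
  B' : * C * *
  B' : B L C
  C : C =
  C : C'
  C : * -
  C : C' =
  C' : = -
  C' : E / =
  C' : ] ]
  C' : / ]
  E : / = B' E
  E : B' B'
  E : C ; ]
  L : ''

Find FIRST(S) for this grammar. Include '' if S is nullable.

{ *, ] }

S : * E B' contributes {*}.
From S : B ]: add FIRST(B) = { *, ] }.
Union: FIRST(S) = { *, ] }.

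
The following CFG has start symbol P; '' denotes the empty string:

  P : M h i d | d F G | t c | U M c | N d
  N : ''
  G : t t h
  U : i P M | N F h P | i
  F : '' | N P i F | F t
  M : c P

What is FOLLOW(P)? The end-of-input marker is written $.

P is the start symbol, so $ ∈ FOLLOW(P).
In U : i P M: add FIRST(M) = { c }.
In U : N F h P: P is at the end, add FOLLOW(U) = { c }.
In F : N P i F: add FIRST(i F) = { i }.
In M : c P: P is at the end, add FOLLOW(M) = { c, h }.
Union: FOLLOW(P) = { $, c, h, i }.

{ $, c, h, i }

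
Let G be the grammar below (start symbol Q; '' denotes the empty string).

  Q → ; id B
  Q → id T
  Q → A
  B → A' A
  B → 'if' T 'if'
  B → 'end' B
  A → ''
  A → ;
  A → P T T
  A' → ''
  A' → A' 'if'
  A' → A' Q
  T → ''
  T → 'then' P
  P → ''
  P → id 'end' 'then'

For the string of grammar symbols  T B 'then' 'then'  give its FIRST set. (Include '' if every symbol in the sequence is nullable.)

Add FIRST(T)\{''} = { 'then' }; T is nullable, continue.
Add FIRST(B)\{''} = { 'end', 'if', 'then', ;, id }; B is nullable, continue.
'then' is a terminal; add {'then'} and stop.

{ 'end', 'if', 'then', ;, id }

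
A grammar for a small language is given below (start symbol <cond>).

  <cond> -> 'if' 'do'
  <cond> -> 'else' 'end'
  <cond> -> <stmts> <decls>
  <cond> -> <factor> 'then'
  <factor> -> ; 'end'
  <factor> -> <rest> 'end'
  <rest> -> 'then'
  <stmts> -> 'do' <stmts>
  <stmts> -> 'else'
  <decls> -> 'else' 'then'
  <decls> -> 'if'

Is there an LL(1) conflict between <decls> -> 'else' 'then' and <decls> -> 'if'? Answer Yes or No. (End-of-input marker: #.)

No

FIRST('else' 'then') = { 'else' } and FIRST('if') = { 'if' }.
The FIRST sets are disjoint and neither alternative is nullable — no conflict.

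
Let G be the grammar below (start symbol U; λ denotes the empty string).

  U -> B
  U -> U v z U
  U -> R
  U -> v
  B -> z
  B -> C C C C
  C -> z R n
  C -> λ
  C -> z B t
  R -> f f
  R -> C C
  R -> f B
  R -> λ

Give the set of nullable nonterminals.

{ B, C, R, U }

Directly nullable (have an λ-production): C, R.
U -> B with every symbol nullable, so U is nullable.
B -> C C C C with every symbol nullable, so B is nullable.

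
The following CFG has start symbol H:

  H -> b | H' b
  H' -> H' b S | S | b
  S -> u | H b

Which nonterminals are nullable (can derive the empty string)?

{ } (none)

No nonterminal has an empty production or an RHS whose symbols are all nullable.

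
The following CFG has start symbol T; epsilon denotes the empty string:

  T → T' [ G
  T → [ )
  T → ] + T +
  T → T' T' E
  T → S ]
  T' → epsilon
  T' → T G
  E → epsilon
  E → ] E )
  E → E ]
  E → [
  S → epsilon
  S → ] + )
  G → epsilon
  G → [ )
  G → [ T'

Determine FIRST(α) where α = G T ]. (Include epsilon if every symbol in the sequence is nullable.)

Add FIRST(G)\{epsilon} = { [ }; G is nullable, continue.
Add FIRST(T)\{epsilon} = { [, ] }; T is nullable, continue.
] is a terminal; add {]} and stop.

{ [, ] }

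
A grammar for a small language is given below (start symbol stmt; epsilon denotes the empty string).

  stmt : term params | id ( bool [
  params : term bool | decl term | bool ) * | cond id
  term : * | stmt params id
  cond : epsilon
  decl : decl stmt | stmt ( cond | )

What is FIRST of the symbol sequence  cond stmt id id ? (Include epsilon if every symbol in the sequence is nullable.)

Add FIRST(cond)\{epsilon} = {  }; cond is nullable, continue.
Add FIRST(stmt) = { *, id }; stmt is not nullable, stop.

{ *, id }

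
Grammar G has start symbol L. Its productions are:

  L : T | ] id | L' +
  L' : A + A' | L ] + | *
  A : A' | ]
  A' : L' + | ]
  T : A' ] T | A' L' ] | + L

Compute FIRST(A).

{ *, +, ] }

From A : A': add FIRST(A') = { *, +, ] }.
A : ] contributes {]}.
Union: FIRST(A) = { *, +, ] }.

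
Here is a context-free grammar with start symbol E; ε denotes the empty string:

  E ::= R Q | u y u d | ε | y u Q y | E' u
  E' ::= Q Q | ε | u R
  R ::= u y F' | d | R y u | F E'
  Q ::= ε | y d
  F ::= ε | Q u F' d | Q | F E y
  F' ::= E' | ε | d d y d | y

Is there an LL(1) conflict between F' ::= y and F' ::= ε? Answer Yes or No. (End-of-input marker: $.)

FIRST(y) = { y } and FIRST(ε) = { ε }.
The second alternative is nullable and FOLLOW(F') = { $, d, u, y } shares y with FIRST of the first — conflict.

Yes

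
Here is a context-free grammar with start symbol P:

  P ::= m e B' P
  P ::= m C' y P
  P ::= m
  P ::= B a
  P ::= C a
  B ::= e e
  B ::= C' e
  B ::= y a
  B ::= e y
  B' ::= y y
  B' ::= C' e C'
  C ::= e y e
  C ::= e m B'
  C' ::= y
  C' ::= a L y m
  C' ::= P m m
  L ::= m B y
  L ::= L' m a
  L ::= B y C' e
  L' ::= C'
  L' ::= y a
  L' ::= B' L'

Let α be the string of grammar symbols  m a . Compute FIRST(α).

m is a terminal; add {m} and stop.

{ m }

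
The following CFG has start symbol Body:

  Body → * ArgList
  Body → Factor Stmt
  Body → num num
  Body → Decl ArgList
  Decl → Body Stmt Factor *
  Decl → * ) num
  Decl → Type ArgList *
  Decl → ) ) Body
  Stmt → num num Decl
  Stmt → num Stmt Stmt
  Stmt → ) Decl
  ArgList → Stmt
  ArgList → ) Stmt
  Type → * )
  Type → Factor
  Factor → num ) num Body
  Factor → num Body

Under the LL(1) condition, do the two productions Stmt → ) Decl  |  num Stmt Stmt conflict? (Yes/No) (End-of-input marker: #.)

FIRST() Decl) = { ) } and FIRST(num Stmt Stmt) = { num }.
The FIRST sets are disjoint and neither alternative is nullable — no conflict.

No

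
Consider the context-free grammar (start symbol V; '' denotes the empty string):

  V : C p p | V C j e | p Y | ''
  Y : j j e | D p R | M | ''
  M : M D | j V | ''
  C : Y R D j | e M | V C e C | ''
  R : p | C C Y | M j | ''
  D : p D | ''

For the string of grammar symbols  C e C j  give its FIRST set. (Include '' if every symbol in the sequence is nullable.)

Add FIRST(C)\{''} = { e, j, p }; C is nullable, continue.
e is a terminal; add {e} and stop.

{ e, j, p }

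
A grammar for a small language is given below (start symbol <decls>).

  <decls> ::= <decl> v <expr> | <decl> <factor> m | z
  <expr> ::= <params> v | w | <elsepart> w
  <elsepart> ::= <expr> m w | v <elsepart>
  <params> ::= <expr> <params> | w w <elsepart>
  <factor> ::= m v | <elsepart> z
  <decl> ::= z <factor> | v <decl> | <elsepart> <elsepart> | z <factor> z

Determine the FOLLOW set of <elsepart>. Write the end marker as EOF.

In <expr> ::= <elsepart> w: add FIRST(w) = { w }.
In <elsepart> ::= v <elsepart>: <elsepart> is at the end, add FOLLOW(<elsepart>) = { m, v, w, z }.
In <params> ::= w w <elsepart>: <elsepart> is at the end, add FOLLOW(<params>) = { v }.
In <factor> ::= <elsepart> z: add FIRST(z) = { z }.
In <decl> ::= <elsepart> <elsepart>: add FIRST(<elsepart>) = { v, w }.
In <decl> ::= <elsepart> <elsepart>: <elsepart> is at the end, add FOLLOW(<decl>) = { m, v, w }.
Union: FOLLOW(<elsepart>) = { m, v, w, z }.

{ m, v, w, z }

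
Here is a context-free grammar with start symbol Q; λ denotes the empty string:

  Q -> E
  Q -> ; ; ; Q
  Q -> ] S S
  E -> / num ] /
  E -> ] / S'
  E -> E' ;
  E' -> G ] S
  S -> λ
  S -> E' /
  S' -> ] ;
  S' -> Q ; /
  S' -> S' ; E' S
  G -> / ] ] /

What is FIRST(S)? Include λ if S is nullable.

S -> λ contributes λ.
From S -> E' /: add FIRST(E') = { / }.
Union: FIRST(S) = { /, λ }.

{ /, λ }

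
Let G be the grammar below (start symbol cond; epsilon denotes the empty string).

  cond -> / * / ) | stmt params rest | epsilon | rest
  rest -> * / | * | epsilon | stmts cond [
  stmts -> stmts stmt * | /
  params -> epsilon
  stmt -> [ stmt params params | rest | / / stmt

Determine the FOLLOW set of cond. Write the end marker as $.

{ $, [ }

cond is the start symbol, so $ ∈ FOLLOW(cond).
In rest -> stmts cond [: add FIRST([) = { [ }.
Union: FOLLOW(cond) = { $, [ }.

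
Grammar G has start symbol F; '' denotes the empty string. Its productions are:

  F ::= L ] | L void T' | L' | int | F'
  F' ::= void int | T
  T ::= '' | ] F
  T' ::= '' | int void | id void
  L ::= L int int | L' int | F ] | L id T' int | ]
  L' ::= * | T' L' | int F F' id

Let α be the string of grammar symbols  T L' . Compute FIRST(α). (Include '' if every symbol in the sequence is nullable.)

{ *, ], id, int }

Add FIRST(T)\{''} = { ] }; T is nullable, continue.
Add FIRST(L') = { *, id, int }; L' is not nullable, stop.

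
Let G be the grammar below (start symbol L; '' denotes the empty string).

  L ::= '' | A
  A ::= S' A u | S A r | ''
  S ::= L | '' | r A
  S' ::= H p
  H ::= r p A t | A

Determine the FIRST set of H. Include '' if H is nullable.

H ::= r p A t contributes {r}.
From H ::= A: add FIRST(A) = { p, r, '' } (including '' since A is nullable).
Union: FIRST(H) = { p, r, '' }.

{ p, r, '' }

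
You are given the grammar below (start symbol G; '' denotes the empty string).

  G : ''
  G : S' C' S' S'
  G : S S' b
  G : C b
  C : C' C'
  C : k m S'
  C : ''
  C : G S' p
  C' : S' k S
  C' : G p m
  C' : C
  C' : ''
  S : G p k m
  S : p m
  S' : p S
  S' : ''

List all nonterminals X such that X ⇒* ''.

Directly nullable (have an ''-production): G, C, C', S'.
No other nonterminal has a production whose RHS symbols are all nullable.

{ C, C', G, S' }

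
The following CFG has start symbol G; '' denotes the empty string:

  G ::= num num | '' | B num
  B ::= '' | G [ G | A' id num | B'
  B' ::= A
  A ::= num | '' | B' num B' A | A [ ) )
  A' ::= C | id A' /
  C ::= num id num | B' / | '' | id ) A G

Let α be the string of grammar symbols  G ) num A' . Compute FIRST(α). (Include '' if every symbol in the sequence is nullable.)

{ ), /, [, id, num }

Add FIRST(G)\{''} = { /, [, id, num }; G is nullable, continue.
) is a terminal; add {)} and stop.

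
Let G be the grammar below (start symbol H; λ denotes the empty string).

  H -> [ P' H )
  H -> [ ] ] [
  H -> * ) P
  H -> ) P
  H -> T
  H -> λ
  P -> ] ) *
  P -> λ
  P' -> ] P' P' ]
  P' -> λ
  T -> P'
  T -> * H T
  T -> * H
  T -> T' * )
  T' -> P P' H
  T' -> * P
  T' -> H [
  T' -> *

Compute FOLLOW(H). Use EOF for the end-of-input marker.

H is the start symbol, so EOF ∈ FOLLOW(H).
In H -> [ P' H ): add FIRST()) = { ) }.
In T -> * H T: add FIRST(T)\{λ} = { ), *, [, ] }.
  Since T is nullable, also add FOLLOW(T) = { EOF, ), *, [, ] }.
In T -> * H: H is at the end, add FOLLOW(T) = { EOF, ), *, [, ] }.
In T' -> P P' H: H is at the end, add FOLLOW(T') = { * }.
In T' -> H [: add FIRST([) = { [ }.
Union: FOLLOW(H) = { EOF, ), *, [, ] }.

{ EOF, ), *, [, ] }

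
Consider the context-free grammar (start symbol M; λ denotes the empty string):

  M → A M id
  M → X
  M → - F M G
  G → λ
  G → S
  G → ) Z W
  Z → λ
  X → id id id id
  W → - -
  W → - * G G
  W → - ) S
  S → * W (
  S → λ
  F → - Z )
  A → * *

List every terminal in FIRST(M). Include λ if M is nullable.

From M → A M id: add FIRST(A) = { * }.
From M → X: add FIRST(X) = { id }.
M → - F M G contributes {-}.
Union: FIRST(M) = { *, -, id }.

{ *, -, id }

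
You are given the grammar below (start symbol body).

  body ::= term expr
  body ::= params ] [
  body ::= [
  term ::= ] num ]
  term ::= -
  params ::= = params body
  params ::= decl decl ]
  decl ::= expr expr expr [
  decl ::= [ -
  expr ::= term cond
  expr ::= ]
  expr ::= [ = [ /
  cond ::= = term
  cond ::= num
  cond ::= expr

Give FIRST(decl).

From decl ::= expr expr expr [: add FIRST(expr) = { -, [, ] }.
decl ::= [ - contributes {[}.
Union: FIRST(decl) = { -, [, ] }.

{ -, [, ] }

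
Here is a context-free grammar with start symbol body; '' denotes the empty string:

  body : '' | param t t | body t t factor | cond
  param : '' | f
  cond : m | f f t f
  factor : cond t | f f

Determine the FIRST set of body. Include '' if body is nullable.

{ f, m, t, '' }

body : '' contributes ''.
From body : param t t: param nullable, take FIRST(param) ∪ {t} = { f, t }.
From body : body t t factor: body nullable, take FIRST(body) ∪ {t} = { f, m, t }.
From body : cond: add FIRST(cond) = { f, m }.
Union: FIRST(body) = { f, m, t, '' }.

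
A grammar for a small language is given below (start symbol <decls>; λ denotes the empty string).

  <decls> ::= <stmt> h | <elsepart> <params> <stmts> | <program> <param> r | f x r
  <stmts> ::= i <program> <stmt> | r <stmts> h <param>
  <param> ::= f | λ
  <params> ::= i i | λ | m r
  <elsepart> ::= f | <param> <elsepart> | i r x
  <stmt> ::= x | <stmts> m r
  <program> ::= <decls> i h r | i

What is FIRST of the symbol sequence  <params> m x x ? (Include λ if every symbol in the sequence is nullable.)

{ i, m }

Add FIRST(<params>)\{λ} = { i, m }; <params> is nullable, continue.
m is a terminal; add {m} and stop.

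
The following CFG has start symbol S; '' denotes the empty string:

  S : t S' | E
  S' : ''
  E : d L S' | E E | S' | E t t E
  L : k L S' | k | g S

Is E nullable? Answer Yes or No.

E : E E and each of E, E is nullable, so E ⇒* ''.

Yes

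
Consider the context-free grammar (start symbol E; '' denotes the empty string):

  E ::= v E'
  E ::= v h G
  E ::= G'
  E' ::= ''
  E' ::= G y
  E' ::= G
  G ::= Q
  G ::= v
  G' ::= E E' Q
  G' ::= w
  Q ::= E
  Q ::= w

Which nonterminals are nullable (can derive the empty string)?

Directly nullable (have an ''-production): E'.
No other nonterminal has a production whose RHS symbols are all nullable.

{ E' }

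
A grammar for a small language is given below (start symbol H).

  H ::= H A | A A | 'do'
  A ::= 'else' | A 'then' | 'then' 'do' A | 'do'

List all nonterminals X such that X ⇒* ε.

No nonterminal has an empty production or an RHS whose symbols are all nullable.

{ } (none)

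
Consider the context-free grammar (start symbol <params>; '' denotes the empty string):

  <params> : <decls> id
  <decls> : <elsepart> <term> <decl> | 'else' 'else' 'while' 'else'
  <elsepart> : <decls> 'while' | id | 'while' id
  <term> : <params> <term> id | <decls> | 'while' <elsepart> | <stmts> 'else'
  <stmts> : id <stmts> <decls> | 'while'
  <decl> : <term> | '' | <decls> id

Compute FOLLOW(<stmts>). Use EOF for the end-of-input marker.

{ 'else', 'while', id }

In <term> : <stmts> 'else': add FIRST('else') = { 'else' }.
In <stmts> : id <stmts> <decls>: add FIRST(<decls>) = { 'else', 'while', id }.
Union: FOLLOW(<stmts>) = { 'else', 'while', id }.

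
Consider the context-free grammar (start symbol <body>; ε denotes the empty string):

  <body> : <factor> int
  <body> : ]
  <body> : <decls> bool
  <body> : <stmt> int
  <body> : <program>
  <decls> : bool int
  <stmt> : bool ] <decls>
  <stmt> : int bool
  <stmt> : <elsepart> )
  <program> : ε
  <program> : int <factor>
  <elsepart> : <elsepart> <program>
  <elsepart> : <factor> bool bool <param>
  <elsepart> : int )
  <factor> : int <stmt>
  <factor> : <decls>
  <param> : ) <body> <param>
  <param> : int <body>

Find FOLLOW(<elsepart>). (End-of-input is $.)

{ ), int }

In <stmt> : <elsepart> ): add FIRST()) = { ) }.
In <elsepart> : <elsepart> <program>: add FIRST(<program>)\{ε} = { int }.
  Since <program> is nullable, also add FOLLOW(<elsepart>) = { ), int }.
Union: FOLLOW(<elsepart>) = { ), int }.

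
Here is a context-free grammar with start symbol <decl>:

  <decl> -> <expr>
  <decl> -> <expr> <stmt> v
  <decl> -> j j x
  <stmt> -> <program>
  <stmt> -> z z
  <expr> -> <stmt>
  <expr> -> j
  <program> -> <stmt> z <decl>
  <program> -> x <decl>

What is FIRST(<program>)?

From <program> -> <stmt> z <decl>: add FIRST(<stmt>) = { x, z }.
<program> -> x <decl> contributes {x}.
Union: FIRST(<program>) = { x, z }.

{ x, z }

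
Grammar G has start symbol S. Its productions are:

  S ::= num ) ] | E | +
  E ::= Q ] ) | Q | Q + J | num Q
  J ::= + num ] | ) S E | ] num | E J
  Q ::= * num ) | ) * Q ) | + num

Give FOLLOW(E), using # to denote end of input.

In S ::= E: E is at the end, add FOLLOW(S) = { #, ), *, +, num }.
In J ::= ) S E: E is at the end, add FOLLOW(J) = { #, ), *, +, ], num }.
In J ::= E J: add FIRST(J) = { ), *, +, ], num }.
Union: FOLLOW(E) = { #, ), *, +, ], num }.

{ #, ), *, +, ], num }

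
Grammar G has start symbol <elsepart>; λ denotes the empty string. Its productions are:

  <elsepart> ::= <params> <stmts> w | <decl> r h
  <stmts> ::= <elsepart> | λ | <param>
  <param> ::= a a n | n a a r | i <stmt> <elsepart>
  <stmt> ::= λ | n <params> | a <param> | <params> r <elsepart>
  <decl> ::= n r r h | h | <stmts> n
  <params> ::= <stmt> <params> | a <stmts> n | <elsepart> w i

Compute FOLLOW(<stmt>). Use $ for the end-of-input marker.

In <param> ::= i <stmt> <elsepart>: add FIRST(<elsepart>) = { a, h, i, n }.
In <params> ::= <stmt> <params>: add FIRST(<params>) = { a, h, i, n }.
Union: FOLLOW(<stmt>) = { a, h, i, n }.

{ a, h, i, n }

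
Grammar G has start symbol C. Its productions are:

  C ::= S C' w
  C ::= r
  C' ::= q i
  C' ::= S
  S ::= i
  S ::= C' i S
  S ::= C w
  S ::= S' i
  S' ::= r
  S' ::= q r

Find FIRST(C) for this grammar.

From C ::= S C' w: add FIRST(S) = { i, q, r }.
C ::= r contributes {r}.
Union: FIRST(C) = { i, q, r }.

{ i, q, r }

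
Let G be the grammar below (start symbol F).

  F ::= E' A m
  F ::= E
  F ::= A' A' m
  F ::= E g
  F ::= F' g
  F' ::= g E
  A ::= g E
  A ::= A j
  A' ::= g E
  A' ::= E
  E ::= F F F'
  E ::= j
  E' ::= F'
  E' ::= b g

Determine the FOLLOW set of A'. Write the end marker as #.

{ b, g, j, m }

In F ::= A' A' m: add FIRST(A' m) = { b, g, j }.
In F ::= A' A' m: add FIRST(m) = { m }.
Union: FOLLOW(A') = { b, g, j, m }.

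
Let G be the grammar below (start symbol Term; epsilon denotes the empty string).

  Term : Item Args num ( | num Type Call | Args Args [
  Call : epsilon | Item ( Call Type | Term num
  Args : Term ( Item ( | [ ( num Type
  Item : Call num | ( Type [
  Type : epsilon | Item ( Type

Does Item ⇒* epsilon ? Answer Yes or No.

Nullable nonterminals: Call, Type.
No production of Item has an RHS whose symbols are all nullable, so Item is not nullable.

No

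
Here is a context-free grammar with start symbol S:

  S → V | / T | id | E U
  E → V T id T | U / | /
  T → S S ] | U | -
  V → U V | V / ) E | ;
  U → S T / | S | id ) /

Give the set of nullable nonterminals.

No nonterminal has an empty production or an RHS whose symbols are all nullable.

{ } (none)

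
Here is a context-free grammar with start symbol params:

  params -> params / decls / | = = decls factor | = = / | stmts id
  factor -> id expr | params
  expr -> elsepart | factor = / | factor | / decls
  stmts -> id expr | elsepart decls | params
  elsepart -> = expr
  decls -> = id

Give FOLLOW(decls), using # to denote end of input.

In params -> params / decls /: add FIRST(/) = { / }.
In params -> = = decls factor: add FIRST(factor) = { =, id }.
In expr -> / decls: decls is at the end, add FOLLOW(expr) = { #, /, =, id }.
In stmts -> elsepart decls: decls is at the end, add FOLLOW(stmts) = { id }.
Union: FOLLOW(decls) = { #, /, =, id }.

{ #, /, =, id }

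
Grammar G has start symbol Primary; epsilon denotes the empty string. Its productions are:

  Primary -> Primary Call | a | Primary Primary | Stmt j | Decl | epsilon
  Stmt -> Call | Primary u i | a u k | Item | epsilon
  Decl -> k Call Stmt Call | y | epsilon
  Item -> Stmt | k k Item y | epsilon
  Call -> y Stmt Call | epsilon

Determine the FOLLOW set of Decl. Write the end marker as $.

In Primary -> Decl: Decl is at the end, add FOLLOW(Primary) = { $, a, j, k, u, y }.
Union: FOLLOW(Decl) = { $, a, j, k, u, y }.

{ $, a, j, k, u, y }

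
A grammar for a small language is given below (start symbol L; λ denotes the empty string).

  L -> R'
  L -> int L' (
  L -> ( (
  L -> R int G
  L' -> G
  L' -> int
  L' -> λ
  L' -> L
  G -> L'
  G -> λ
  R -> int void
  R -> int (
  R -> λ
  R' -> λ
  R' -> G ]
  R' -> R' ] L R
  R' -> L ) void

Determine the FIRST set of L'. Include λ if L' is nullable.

From L' -> G: add FIRST(G) = { (, ), ], int, λ } (including λ since G is nullable).
L' -> int contributes {int}.
L' -> λ contributes λ.
From L' -> L: add FIRST(L) = { (, ), ], int, λ } (including λ since L is nullable).
Union: FIRST(L') = { (, ), ], int, λ }.

{ (, ), ], int, λ }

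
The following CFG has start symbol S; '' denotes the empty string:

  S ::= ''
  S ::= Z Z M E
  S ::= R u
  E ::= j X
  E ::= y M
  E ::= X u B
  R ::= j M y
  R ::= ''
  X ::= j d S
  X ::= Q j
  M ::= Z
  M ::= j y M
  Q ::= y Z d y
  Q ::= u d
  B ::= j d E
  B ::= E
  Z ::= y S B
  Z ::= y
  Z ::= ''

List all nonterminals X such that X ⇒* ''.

{ M, R, S, Z }

Directly nullable (have an ''-production): S, R, Z.
M ::= Z with every symbol nullable, so M is nullable.
No other nonterminal has a production whose RHS symbols are all nullable.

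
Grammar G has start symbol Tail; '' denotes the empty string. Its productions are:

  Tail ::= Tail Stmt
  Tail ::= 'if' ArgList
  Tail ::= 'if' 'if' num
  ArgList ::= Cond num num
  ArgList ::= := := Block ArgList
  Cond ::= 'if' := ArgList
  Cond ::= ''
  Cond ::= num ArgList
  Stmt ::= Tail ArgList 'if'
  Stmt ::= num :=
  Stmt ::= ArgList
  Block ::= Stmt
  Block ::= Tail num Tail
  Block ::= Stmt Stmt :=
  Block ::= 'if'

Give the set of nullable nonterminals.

Directly nullable (have an ''-production): Cond.
No other nonterminal has a production whose RHS symbols are all nullable.

{ Cond }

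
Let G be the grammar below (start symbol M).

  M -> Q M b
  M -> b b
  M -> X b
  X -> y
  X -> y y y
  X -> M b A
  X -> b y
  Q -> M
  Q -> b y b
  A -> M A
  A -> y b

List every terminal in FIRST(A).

From A -> M A: add FIRST(M) = { b, y }.
A -> y b contributes {y}.
Union: FIRST(A) = { b, y }.

{ b, y }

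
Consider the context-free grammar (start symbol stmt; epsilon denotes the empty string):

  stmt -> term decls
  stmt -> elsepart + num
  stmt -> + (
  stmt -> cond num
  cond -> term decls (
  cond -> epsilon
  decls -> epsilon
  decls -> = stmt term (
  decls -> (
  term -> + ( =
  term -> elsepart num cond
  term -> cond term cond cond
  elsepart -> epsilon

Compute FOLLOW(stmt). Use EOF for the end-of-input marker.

{ EOF, +, num }

stmt is the start symbol, so EOF ∈ FOLLOW(stmt).
In decls -> = stmt term (: add FIRST(term () = { +, num }.
Union: FOLLOW(stmt) = { EOF, +, num }.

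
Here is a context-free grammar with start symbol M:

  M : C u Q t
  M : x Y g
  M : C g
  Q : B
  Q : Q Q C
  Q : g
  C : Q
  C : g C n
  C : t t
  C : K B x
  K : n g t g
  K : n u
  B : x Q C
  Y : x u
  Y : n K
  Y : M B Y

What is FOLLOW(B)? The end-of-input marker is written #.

In Q : B: B is at the end, add FOLLOW(Q) = { g, n, t, u, x }.
In C : K B x: add FIRST(x) = { x }.
In Y : M B Y: add FIRST(Y) = { g, n, t, x }.
Union: FOLLOW(B) = { g, n, t, u, x }.

{ g, n, t, u, x }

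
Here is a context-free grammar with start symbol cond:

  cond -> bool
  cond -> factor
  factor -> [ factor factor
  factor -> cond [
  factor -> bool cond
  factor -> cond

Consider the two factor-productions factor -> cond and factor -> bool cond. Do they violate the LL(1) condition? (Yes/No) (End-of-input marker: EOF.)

Yes

FIRST(cond) = { [, bool } and FIRST(bool cond) = { bool }.
Both contain bool, so the two alternatives are not disjoint — LL(1) conflict.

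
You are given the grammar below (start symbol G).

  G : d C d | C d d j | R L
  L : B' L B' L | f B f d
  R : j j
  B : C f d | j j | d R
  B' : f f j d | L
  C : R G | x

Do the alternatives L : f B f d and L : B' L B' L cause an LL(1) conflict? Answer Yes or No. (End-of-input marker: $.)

FIRST(f B f d) = { f } and FIRST(B' L B' L) = { f }.
Both contain f, so the two alternatives are not disjoint — LL(1) conflict.

Yes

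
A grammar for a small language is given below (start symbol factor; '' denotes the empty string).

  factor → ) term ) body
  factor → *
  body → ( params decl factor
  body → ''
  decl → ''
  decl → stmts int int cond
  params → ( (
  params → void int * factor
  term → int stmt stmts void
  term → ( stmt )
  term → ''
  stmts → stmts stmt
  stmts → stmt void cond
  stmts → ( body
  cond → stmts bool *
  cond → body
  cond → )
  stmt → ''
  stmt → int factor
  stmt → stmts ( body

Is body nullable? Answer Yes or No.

body has an ''-production, so body ⇒ ''.

Yes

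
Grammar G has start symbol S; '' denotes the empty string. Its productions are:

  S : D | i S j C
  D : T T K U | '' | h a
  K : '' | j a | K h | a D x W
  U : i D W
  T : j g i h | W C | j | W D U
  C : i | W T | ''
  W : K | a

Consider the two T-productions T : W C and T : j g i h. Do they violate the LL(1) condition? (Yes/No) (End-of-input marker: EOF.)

FIRST(W C) = { a, h, i, j, '' } and FIRST(j g i h) = { j }.
Both contain j, so the two alternatives are not disjoint — LL(1) conflict.

Yes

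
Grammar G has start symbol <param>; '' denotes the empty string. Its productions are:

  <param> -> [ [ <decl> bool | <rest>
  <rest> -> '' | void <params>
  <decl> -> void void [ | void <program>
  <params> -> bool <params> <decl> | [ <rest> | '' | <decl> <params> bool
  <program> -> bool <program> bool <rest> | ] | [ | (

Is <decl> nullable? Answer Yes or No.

No

Nullable nonterminals: <param>, <params>, <rest>.
No production of <decl> has an RHS whose symbols are all nullable, so <decl> is not nullable.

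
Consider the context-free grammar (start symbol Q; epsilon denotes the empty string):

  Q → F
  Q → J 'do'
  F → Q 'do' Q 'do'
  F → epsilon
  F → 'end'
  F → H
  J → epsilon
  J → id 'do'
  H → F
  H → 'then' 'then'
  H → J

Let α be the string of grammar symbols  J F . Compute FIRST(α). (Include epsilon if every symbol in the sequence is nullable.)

{ 'do', 'end', 'then', id, epsilon }

Add FIRST(J)\{epsilon} = { id }; J is nullable, continue.
Add FIRST(F)\{epsilon} = { 'do', 'end', 'then', id }; F is nullable, continue.
Every symbol is nullable, so include epsilon.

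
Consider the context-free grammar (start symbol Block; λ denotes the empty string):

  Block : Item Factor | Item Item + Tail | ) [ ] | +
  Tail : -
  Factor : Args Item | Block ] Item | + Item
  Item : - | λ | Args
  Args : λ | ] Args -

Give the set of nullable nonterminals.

Directly nullable (have an λ-production): Item, Args.
Block : Item Factor with every symbol nullable, so Block is nullable.
Factor : Args Item with every symbol nullable, so Factor is nullable.
No other nonterminal has a production whose RHS symbols are all nullable.

{ Args, Block, Factor, Item }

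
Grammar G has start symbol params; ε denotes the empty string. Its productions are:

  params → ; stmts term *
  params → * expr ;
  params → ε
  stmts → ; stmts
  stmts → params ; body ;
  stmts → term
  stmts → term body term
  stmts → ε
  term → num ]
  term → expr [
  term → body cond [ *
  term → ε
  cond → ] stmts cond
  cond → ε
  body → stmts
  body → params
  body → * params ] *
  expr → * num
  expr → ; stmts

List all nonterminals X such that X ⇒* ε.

Directly nullable (have an ε-production): params, stmts, term, cond.
body → stmts with every symbol nullable, so body is nullable.
No other nonterminal has a production whose RHS symbols are all nullable.

{ body, cond, params, stmts, term }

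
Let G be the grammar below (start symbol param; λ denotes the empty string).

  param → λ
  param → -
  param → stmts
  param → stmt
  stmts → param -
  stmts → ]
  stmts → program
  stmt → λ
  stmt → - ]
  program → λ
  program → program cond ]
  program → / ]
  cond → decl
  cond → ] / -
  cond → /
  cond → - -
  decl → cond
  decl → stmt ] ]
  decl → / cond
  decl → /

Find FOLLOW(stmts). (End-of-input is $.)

In param → stmts: stmts is at the end, add FOLLOW(param) = { $, - }.
Union: FOLLOW(stmts) = { $, - }.

{ $, - }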